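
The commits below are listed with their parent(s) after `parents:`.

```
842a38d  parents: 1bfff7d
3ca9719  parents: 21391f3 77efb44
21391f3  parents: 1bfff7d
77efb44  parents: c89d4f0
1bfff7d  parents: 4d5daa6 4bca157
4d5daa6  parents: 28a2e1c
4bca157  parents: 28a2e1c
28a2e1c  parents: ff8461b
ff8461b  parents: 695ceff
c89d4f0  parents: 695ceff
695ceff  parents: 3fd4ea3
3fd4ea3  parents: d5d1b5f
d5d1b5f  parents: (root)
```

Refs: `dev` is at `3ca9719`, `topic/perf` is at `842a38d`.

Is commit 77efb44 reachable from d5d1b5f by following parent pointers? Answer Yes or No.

No

Ancestors of d5d1b5f: {d5d1b5f}.
77efb44 is not in that set, so it is not an ancestor of d5d1b5f.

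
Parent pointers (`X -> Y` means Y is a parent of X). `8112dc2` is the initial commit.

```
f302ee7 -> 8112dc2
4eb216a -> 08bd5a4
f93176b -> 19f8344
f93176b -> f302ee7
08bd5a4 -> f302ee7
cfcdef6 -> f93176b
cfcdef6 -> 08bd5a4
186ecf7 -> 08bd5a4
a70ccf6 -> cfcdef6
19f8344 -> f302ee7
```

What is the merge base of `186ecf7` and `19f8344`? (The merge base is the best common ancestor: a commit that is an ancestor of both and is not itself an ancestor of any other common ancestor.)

Ancestors of 186ecf7: {08bd5a4, 186ecf7, 8112dc2, f302ee7}.
Ancestors of 19f8344: {19f8344, 8112dc2, f302ee7}.
Common ancestors: {8112dc2, f302ee7}.
Among these, f302ee7 is not an ancestor of any other common ancestor — it is the merge base.

f302ee7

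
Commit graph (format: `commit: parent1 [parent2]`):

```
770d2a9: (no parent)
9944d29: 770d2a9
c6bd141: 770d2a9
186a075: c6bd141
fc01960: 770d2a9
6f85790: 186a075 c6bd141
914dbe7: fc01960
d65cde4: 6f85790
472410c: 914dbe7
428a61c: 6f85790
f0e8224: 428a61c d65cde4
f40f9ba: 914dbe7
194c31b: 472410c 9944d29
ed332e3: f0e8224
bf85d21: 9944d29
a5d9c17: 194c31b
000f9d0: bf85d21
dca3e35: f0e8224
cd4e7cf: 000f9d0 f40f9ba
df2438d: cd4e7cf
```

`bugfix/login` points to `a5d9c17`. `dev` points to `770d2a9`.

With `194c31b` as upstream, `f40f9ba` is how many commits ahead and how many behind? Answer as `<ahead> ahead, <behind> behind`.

Reachable from f40f9ba: {770d2a9, 914dbe7, f40f9ba, fc01960}.
Reachable from 194c31b: {194c31b, 472410c, 770d2a9, 914dbe7, 9944d29, fc01960}.
Only in f40f9ba's history (ahead): {f40f9ba} — 1.
Only in 194c31b's history (behind): {194c31b, 472410c, 9944d29} — 3.

1 ahead, 3 behind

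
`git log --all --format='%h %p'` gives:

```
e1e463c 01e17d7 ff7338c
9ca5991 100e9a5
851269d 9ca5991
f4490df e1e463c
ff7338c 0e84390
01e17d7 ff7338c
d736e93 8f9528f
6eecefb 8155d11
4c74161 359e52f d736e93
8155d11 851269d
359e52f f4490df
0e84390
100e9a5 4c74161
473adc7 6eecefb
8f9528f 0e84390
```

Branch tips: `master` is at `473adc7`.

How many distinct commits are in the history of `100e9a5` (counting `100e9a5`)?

Walking parent pointers from 100e9a5: reachable set = {01e17d7, 0e84390, 100e9a5, 359e52f, 4c74161, 8f9528f, d736e93, e1e463c, f4490df, ff7338c}.
That is 10 commits.

10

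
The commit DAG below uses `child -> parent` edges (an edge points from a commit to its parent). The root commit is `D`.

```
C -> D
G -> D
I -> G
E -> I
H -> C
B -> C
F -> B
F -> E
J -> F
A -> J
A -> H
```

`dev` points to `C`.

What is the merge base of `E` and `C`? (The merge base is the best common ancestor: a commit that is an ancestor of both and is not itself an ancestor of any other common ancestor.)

D

Ancestors of E: {D, E, G, I}.
Ancestors of C: {C, D}.
Common ancestors: {D}.
The only common ancestor is D, so it is the merge base.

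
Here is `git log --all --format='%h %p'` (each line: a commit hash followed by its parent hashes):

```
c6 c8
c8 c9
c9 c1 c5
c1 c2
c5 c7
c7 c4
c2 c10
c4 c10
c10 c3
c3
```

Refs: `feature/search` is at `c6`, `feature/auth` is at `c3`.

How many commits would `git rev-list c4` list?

3

Walking parent pointers from c4: reachable set = {c10, c3, c4}.
That is 3 commits.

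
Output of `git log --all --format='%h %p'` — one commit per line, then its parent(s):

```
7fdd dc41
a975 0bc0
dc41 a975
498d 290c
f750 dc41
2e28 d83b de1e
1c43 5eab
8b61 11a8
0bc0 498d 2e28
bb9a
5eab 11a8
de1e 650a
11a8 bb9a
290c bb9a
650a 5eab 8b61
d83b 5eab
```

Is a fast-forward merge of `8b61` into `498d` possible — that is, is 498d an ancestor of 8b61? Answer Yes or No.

A fast-forward from 498d to 8b61 is possible iff 498d is an ancestor of 8b61.
Ancestors of 8b61: {11a8, 8b61, bb9a}.
498d is not among them, so fast-forward is not possible.

No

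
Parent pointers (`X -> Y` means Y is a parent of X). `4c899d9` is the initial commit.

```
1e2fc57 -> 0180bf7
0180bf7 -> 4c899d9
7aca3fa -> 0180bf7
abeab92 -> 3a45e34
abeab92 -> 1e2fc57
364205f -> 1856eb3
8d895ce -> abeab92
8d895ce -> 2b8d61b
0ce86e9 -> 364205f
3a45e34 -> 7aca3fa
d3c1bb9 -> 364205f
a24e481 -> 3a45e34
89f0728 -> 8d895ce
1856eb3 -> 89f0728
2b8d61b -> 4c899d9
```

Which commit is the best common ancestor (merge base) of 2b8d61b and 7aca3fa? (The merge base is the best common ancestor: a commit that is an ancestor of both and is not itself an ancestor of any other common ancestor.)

Ancestors of 2b8d61b: {2b8d61b, 4c899d9}.
Ancestors of 7aca3fa: {0180bf7, 4c899d9, 7aca3fa}.
Common ancestors: {4c899d9}.
The only common ancestor is 4c899d9, so it is the merge base.

4c899d9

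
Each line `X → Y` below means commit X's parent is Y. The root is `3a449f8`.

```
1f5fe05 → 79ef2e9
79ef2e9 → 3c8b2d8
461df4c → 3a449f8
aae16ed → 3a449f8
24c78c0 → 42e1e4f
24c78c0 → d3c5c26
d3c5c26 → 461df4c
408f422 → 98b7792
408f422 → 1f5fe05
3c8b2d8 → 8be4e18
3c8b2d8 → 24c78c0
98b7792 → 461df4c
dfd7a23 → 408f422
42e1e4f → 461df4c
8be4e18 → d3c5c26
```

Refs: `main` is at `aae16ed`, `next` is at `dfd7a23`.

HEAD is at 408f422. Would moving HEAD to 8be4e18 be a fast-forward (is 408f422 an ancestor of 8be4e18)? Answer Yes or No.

No

A fast-forward from 408f422 to 8be4e18 is possible iff 408f422 is an ancestor of 8be4e18.
Ancestors of 8be4e18: {3a449f8, 461df4c, 8be4e18, d3c5c26}.
408f422 is not among them, so fast-forward is not possible.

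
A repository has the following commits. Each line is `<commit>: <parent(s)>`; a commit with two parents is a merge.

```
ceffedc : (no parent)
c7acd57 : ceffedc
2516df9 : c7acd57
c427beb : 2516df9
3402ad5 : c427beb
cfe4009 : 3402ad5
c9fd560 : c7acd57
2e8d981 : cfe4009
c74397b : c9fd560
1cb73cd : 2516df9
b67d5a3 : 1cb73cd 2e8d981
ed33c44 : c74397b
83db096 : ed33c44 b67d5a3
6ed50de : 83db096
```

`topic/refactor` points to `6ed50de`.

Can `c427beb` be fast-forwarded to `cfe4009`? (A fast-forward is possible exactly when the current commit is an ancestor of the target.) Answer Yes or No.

A fast-forward from c427beb to cfe4009 is possible iff c427beb is an ancestor of cfe4009.
Ancestors of cfe4009: {2516df9, 3402ad5, c427beb, c7acd57, ceffedc, cfe4009}.
c427beb is among them, so fast-forward is possible.

Yes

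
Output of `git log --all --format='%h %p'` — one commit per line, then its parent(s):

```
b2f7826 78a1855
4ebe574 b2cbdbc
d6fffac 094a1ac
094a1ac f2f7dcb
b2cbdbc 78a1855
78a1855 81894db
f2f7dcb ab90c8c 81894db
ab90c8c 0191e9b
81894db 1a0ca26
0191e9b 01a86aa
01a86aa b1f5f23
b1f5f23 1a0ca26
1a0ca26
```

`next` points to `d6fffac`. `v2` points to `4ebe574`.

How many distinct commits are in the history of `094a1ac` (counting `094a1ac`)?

Walking parent pointers from 094a1ac: reachable set = {0191e9b, 01a86aa, 094a1ac, 1a0ca26, 81894db, ab90c8c, b1f5f23, f2f7dcb}.
That is 8 commits.

8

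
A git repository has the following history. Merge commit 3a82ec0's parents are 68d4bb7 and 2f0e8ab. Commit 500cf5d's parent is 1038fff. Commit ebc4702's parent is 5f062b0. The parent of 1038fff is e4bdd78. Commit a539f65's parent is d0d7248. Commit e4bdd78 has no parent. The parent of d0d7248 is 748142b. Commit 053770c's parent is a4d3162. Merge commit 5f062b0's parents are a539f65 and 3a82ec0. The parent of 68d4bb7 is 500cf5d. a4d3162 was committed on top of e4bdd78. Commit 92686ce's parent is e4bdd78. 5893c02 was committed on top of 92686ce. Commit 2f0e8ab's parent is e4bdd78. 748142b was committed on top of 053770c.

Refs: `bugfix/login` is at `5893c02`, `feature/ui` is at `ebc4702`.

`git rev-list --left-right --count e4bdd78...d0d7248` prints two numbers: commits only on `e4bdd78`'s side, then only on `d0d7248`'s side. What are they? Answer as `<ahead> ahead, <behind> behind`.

Reachable from e4bdd78: {e4bdd78}.
Reachable from d0d7248: {053770c, 748142b, a4d3162, d0d7248, e4bdd78}.
Only in e4bdd78's history (ahead): {} — 0.
Only in d0d7248's history (behind): {053770c, 748142b, a4d3162, d0d7248} — 4.

0 ahead, 4 behind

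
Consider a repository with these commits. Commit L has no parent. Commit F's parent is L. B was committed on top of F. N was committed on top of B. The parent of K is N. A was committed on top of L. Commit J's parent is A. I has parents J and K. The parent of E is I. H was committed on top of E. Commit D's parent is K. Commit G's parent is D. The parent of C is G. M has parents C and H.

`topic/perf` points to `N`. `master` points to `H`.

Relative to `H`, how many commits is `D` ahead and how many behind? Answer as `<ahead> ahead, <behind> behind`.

1 ahead, 5 behind

Reachable from D: {B, D, F, K, L, N}.
Reachable from H: {A, B, E, F, H, I, J, K, L, N}.
Only in D's history (ahead): {D} — 1.
Only in H's history (behind): {A, E, H, I, J} — 5.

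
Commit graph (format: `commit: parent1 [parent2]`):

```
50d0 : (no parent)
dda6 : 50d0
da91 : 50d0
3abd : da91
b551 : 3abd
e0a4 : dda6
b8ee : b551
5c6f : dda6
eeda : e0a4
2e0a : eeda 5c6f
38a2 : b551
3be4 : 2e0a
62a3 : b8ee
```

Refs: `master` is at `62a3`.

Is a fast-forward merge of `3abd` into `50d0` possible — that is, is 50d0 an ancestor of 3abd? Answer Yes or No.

A fast-forward from 50d0 to 3abd is possible iff 50d0 is an ancestor of 3abd.
Ancestors of 3abd: {3abd, 50d0, da91}.
50d0 is among them, so fast-forward is possible.

Yes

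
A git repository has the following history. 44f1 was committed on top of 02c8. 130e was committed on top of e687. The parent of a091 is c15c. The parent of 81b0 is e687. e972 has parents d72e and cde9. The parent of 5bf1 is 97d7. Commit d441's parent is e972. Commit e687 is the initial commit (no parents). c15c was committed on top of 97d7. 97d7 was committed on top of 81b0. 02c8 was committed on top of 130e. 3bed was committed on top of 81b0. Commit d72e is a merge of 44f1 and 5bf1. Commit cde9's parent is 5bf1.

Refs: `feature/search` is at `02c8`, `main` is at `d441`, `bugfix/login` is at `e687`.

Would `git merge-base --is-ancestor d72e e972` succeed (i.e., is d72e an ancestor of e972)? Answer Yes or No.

Ancestors of e972 (commits reachable by following parents): {02c8, 130e, 44f1, 5bf1, 81b0, 97d7, cde9, d72e, e687, e972}.
d72e is in that set, so it is an ancestor of e972.

Yes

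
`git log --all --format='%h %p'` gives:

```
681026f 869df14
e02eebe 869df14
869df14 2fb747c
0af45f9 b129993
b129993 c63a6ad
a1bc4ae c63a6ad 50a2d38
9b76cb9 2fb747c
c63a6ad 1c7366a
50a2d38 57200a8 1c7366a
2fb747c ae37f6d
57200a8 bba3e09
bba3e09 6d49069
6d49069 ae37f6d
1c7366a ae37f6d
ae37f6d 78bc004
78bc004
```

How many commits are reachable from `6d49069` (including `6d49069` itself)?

3

Walking parent pointers from 6d49069: reachable set = {6d49069, 78bc004, ae37f6d}.
That is 3 commits.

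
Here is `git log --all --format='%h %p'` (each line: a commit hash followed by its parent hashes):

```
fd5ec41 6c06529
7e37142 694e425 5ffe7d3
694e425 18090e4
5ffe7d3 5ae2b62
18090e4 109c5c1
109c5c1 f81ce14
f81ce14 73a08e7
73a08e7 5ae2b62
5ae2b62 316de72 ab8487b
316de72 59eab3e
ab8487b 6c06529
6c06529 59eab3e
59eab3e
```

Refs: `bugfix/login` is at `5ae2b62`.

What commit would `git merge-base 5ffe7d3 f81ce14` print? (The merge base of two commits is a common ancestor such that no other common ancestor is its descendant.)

5ae2b62

Ancestors of 5ffe7d3: {316de72, 59eab3e, 5ae2b62, 5ffe7d3, 6c06529, ab8487b}.
Ancestors of f81ce14: {316de72, 59eab3e, 5ae2b62, 6c06529, 73a08e7, ab8487b, f81ce14}.
Common ancestors: {316de72, 59eab3e, 5ae2b62, 6c06529, ab8487b}.
Among these, 5ae2b62 is not an ancestor of any other common ancestor — it is the merge base.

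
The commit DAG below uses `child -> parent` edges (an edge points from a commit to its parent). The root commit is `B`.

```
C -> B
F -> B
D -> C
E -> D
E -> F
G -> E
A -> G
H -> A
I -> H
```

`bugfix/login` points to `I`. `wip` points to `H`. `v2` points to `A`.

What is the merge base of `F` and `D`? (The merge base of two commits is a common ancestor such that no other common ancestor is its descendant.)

B

Ancestors of F: {B, F}.
Ancestors of D: {B, C, D}.
Common ancestors: {B}.
The only common ancestor is B, so it is the merge base.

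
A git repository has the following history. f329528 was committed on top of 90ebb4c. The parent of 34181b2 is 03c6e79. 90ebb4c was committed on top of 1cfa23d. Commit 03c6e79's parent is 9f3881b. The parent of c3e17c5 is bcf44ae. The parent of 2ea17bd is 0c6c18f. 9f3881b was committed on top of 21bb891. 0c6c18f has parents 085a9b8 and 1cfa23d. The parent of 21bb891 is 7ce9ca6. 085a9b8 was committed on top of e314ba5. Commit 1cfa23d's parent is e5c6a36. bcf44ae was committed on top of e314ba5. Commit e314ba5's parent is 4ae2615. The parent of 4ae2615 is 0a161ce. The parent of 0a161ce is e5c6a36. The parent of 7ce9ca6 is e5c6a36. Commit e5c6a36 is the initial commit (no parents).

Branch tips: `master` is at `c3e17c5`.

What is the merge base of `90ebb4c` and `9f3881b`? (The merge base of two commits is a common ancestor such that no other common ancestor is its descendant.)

Ancestors of 90ebb4c: {1cfa23d, 90ebb4c, e5c6a36}.
Ancestors of 9f3881b: {21bb891, 7ce9ca6, 9f3881b, e5c6a36}.
Common ancestors: {e5c6a36}.
The only common ancestor is e5c6a36, so it is the merge base.

e5c6a36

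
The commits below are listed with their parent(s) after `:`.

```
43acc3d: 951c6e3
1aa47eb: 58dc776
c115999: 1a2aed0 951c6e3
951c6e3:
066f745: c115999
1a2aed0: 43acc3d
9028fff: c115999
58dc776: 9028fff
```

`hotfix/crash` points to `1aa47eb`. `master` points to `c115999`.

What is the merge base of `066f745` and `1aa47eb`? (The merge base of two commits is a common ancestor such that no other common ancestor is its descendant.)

c115999

Ancestors of 066f745: {066f745, 1a2aed0, 43acc3d, 951c6e3, c115999}.
Ancestors of 1aa47eb: {1a2aed0, 1aa47eb, 43acc3d, 58dc776, 9028fff, 951c6e3, c115999}.
Common ancestors: {1a2aed0, 43acc3d, 951c6e3, c115999}.
Among these, c115999 is not an ancestor of any other common ancestor — it is the merge base.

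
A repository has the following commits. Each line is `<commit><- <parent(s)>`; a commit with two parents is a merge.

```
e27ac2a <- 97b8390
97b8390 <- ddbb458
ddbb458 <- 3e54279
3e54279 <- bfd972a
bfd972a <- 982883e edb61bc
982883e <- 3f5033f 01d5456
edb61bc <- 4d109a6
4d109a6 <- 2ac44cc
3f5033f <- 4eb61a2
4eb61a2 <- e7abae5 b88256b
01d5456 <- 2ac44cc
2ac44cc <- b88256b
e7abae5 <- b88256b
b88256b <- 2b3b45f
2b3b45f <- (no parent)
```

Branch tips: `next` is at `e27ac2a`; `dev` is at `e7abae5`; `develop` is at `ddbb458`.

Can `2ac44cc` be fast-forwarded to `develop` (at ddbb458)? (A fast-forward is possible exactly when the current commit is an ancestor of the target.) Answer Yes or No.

Yes

A fast-forward from 2ac44cc to ddbb458 is possible iff 2ac44cc is an ancestor of ddbb458.
Ancestors of ddbb458: {01d5456, 2ac44cc, 2b3b45f, 3e54279, 3f5033f, 4d109a6, 4eb61a2, 982883e, b88256b, bfd972a, ddbb458, e7abae5, edb61bc}.
2ac44cc is among them, so fast-forward is possible.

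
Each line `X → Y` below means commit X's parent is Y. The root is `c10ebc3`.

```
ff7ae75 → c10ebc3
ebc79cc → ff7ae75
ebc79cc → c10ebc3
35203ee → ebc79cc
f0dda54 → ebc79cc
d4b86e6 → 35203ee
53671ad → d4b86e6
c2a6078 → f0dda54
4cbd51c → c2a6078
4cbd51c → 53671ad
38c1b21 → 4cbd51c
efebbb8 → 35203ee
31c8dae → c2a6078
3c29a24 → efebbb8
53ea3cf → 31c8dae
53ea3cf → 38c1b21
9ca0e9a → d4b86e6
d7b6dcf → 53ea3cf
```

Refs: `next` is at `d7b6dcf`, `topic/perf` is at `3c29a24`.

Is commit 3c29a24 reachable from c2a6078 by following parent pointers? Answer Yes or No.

No

Ancestors of c2a6078: {c10ebc3, c2a6078, ebc79cc, f0dda54, ff7ae75}.
3c29a24 is not in that set, so it is not an ancestor of c2a6078.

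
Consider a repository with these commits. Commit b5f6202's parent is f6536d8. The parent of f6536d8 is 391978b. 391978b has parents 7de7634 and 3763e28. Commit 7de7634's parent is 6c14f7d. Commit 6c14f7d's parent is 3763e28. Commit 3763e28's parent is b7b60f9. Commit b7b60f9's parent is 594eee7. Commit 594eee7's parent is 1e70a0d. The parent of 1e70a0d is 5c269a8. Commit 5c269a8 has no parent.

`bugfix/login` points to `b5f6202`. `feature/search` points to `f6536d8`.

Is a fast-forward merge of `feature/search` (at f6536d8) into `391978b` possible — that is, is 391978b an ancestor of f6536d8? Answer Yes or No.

A fast-forward from 391978b to f6536d8 is possible iff 391978b is an ancestor of f6536d8.
Ancestors of f6536d8: {1e70a0d, 3763e28, 391978b, 594eee7, 5c269a8, 6c14f7d, 7de7634, b7b60f9, f6536d8}.
391978b is among them, so fast-forward is possible.

Yes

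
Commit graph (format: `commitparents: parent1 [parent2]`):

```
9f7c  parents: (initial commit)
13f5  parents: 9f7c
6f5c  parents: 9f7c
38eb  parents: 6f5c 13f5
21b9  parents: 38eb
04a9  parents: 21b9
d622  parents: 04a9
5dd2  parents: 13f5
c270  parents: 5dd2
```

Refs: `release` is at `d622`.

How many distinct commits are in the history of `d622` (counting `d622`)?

Walking parent pointers from d622: reachable set = {04a9, 13f5, 21b9, 38eb, 6f5c, 9f7c, d622}.
That is 7 commits.

7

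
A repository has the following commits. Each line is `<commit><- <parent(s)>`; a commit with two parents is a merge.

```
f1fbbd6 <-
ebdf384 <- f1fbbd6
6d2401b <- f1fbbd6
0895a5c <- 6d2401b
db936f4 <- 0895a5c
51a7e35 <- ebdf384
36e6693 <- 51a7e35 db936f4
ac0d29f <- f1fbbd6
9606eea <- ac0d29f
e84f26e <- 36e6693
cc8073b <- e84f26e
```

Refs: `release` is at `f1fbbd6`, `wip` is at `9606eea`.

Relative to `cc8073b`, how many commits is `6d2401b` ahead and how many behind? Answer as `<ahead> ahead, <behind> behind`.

Reachable from 6d2401b: {6d2401b, f1fbbd6}.
Reachable from cc8073b: {0895a5c, 36e6693, 51a7e35, 6d2401b, cc8073b, db936f4, e84f26e, ebdf384, f1fbbd6}.
Only in 6d2401b's history (ahead): {} — 0.
Only in cc8073b's history (behind): {0895a5c, 36e6693, 51a7e35, cc8073b, db936f4, e84f26e, ebdf384} — 7.

0 ahead, 7 behind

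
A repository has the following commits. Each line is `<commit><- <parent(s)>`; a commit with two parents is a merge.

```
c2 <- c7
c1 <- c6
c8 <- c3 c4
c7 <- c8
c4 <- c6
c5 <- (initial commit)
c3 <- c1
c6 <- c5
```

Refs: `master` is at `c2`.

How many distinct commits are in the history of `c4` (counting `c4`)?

3

Walking parent pointers from c4: reachable set = {c4, c5, c6}.
That is 3 commits.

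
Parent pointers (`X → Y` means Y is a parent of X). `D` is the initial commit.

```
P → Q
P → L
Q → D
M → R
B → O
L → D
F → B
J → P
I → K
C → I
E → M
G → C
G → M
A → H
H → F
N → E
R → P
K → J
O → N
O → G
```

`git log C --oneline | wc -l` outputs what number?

Walking parent pointers from C: reachable set = {C, D, I, J, K, L, P, Q}.
That is 8 commits.

8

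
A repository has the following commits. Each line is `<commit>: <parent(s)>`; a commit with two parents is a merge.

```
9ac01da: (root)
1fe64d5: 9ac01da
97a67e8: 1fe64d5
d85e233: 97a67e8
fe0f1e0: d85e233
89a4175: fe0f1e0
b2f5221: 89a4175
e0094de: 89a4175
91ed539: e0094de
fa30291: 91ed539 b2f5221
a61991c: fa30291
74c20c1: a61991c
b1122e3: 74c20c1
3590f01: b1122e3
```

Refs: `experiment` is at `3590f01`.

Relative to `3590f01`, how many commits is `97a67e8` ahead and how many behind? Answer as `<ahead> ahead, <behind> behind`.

0 ahead, 11 behind

Reachable from 97a67e8: {1fe64d5, 97a67e8, 9ac01da}.
Reachable from 3590f01: {1fe64d5, 3590f01, 74c20c1, 89a4175, 91ed539, 97a67e8, 9ac01da, a61991c, b1122e3, b2f5221, d85e233, e0094de, fa30291, fe0f1e0}.
Only in 97a67e8's history (ahead): {} — 0.
Only in 3590f01's history (behind): {3590f01, 74c20c1, 89a4175, 91ed539, a61991c, b1122e3, b2f5221, d85e233, e0094de, fa30291, fe0f1e0} — 11.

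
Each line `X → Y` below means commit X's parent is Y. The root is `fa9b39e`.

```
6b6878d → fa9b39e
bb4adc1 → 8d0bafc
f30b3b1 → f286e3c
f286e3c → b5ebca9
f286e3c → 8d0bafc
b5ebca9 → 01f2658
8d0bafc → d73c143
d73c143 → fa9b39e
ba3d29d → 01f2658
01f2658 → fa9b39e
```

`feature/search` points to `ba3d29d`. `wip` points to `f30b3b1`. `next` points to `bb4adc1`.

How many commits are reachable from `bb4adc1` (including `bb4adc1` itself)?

Walking parent pointers from bb4adc1: reachable set = {8d0bafc, bb4adc1, d73c143, fa9b39e}.
That is 4 commits.

4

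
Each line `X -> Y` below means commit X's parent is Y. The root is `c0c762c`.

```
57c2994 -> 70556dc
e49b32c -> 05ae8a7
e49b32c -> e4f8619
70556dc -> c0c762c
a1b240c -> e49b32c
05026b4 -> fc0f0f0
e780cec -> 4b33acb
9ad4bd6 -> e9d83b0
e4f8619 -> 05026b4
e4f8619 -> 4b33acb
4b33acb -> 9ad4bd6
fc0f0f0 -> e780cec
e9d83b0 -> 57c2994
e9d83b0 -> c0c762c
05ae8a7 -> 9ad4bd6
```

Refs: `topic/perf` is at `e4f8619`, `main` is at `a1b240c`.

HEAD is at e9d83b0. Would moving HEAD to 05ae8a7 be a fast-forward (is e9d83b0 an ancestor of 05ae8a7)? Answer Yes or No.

A fast-forward from e9d83b0 to 05ae8a7 is possible iff e9d83b0 is an ancestor of 05ae8a7.
Ancestors of 05ae8a7: {05ae8a7, 57c2994, 70556dc, 9ad4bd6, c0c762c, e9d83b0}.
e9d83b0 is among them, so fast-forward is possible.

Yes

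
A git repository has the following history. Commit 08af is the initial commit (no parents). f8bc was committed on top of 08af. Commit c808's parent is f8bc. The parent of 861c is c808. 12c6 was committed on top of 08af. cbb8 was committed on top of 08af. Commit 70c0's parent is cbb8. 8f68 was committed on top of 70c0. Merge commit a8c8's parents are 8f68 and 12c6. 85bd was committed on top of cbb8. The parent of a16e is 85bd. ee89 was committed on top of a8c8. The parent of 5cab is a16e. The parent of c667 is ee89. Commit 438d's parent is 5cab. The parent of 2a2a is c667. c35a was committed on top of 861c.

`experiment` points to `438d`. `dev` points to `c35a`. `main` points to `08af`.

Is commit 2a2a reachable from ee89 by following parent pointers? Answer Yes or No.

Ancestors of ee89: {08af, 12c6, 70c0, 8f68, a8c8, cbb8, ee89}.
2a2a is not in that set, so it is not an ancestor of ee89.

No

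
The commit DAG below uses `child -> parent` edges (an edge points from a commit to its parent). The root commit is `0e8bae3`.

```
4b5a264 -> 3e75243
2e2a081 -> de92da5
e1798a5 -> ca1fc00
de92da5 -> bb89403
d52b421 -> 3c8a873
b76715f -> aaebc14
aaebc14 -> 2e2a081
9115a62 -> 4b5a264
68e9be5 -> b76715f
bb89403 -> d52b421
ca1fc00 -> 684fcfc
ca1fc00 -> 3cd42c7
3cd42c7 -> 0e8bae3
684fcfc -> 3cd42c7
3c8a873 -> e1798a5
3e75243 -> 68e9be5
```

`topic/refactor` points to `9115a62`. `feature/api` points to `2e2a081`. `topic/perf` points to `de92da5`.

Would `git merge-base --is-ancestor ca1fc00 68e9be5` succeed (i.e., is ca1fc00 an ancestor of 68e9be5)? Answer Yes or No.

Yes

Ancestors of 68e9be5 (commits reachable by following parents): {0e8bae3, 2e2a081, 3c8a873, 3cd42c7, 684fcfc, 68e9be5, aaebc14, b76715f, bb89403, ca1fc00, d52b421, de92da5, e1798a5}.
ca1fc00 is in that set, so it is an ancestor of 68e9be5.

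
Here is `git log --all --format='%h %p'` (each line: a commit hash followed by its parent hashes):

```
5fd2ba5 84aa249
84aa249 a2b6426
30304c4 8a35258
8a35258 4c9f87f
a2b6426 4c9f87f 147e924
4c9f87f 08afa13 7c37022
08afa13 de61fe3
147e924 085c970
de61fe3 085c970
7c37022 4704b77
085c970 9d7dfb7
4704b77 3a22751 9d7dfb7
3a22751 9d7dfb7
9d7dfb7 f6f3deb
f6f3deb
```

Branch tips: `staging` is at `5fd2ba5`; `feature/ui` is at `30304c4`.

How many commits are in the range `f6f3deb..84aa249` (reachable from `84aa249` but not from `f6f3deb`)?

11

Reachable from 84aa249: {085c970, 08afa13, 147e924, 3a22751, 4704b77, 4c9f87f, 7c37022, 84aa249, 9d7dfb7, a2b6426, de61fe3, f6f3deb}.
Reachable from f6f3deb: {f6f3deb}.
In 84aa249's history but not f6f3deb's: {085c970, 08afa13, 147e924, 3a22751, 4704b77, 4c9f87f, 7c37022, 84aa249, 9d7dfb7, a2b6426, de61fe3} — 11 commits.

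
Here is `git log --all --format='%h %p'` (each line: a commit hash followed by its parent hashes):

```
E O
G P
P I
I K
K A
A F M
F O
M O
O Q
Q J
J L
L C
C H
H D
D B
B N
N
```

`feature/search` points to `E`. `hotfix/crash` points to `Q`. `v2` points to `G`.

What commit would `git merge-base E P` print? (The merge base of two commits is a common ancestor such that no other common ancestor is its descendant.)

Ancestors of E: {B, C, D, E, H, J, L, N, O, Q}.
Ancestors of P: {A, B, C, D, F, H, I, J, K, L, M, N, O, P, Q}.
Common ancestors: {B, C, D, H, J, L, N, O, Q}.
Among these, O is not an ancestor of any other common ancestor — it is the merge base.

O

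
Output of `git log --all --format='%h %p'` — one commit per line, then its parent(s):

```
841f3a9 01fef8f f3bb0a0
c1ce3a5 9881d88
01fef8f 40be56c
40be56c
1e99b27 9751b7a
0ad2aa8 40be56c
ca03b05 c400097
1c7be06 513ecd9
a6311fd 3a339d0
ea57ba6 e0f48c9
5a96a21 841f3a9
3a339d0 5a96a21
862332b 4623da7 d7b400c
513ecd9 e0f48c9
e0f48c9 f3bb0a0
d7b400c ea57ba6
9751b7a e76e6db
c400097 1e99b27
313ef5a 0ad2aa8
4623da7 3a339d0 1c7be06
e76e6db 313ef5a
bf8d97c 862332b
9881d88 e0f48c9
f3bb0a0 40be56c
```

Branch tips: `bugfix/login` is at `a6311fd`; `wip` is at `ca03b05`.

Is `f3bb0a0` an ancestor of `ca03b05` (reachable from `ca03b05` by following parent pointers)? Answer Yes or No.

No

Ancestors of ca03b05: {0ad2aa8, 1e99b27, 313ef5a, 40be56c, 9751b7a, c400097, ca03b05, e76e6db}.
f3bb0a0 is not in that set, so it is not an ancestor of ca03b05.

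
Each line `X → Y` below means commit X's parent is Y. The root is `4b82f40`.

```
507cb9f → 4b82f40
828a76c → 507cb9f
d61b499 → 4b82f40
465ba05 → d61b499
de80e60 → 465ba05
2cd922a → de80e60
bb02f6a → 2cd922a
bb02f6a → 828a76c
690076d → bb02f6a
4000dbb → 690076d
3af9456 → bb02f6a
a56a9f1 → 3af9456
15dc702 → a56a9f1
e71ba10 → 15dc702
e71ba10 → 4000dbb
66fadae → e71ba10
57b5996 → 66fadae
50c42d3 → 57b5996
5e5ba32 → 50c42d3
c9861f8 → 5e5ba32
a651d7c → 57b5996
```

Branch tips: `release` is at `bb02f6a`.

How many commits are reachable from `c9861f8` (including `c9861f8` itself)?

Walking parent pointers from c9861f8: reachable set = {15dc702, 2cd922a, 3af9456, 4000dbb, 465ba05, 4b82f40, 507cb9f, 50c42d3, 57b5996, 5e5ba32, 66fadae, 690076d, 828a76c, a56a9f1, bb02f6a, c9861f8, d61b499, de80e60, e71ba10}.
That is 19 commits.

19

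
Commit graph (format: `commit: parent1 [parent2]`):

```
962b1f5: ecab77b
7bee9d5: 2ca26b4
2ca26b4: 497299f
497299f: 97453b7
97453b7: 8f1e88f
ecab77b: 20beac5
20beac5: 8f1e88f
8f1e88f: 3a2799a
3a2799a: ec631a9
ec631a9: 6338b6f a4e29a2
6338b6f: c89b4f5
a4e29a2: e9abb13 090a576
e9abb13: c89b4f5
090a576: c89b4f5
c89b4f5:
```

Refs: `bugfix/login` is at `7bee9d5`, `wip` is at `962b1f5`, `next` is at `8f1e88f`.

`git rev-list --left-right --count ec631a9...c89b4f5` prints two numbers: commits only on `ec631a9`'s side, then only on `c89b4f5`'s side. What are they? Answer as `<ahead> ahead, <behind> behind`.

Reachable from ec631a9: {090a576, 6338b6f, a4e29a2, c89b4f5, e9abb13, ec631a9}.
Reachable from c89b4f5: {c89b4f5}.
Only in ec631a9's history (ahead): {090a576, 6338b6f, a4e29a2, e9abb13, ec631a9} — 5.
Only in c89b4f5's history (behind): {} — 0.

5 ahead, 0 behind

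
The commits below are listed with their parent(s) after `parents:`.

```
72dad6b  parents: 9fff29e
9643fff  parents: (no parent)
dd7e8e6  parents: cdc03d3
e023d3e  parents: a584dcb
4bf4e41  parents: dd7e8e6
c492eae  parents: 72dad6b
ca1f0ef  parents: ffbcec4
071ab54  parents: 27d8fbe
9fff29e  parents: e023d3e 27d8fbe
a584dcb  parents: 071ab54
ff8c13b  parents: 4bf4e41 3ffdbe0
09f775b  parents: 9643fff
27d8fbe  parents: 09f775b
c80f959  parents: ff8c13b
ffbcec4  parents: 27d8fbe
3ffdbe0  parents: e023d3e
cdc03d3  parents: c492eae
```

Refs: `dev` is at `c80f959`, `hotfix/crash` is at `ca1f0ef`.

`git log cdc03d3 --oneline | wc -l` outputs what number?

10

Walking parent pointers from cdc03d3: reachable set = {071ab54, 09f775b, 27d8fbe, 72dad6b, 9643fff, 9fff29e, a584dcb, c492eae, cdc03d3, e023d3e}.
That is 10 commits.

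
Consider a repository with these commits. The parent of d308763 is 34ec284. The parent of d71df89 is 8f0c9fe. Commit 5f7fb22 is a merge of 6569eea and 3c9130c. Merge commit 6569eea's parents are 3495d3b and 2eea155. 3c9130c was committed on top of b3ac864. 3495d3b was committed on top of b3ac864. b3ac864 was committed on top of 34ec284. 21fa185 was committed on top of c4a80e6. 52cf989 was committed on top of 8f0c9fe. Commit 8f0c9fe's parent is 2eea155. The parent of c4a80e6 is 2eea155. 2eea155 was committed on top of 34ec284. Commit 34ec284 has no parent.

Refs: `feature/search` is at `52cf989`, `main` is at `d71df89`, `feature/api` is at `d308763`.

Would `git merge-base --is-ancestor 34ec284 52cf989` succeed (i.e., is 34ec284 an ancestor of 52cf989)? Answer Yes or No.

Ancestors of 52cf989 (commits reachable by following parents): {2eea155, 34ec284, 52cf989, 8f0c9fe}.
34ec284 is in that set, so it is an ancestor of 52cf989.

Yes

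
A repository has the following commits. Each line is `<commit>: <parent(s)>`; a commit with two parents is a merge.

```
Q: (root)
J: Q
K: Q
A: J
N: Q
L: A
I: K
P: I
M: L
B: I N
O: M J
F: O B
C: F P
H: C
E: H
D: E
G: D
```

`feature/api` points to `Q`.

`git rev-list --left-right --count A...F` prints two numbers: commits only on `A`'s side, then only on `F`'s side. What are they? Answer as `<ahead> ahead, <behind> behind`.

Reachable from A: {A, J, Q}.
Reachable from F: {A, B, F, I, J, K, L, M, N, O, Q}.
Only in A's history (ahead): {} — 0.
Only in F's history (behind): {B, F, I, K, L, M, N, O} — 8.

0 ahead, 8 behind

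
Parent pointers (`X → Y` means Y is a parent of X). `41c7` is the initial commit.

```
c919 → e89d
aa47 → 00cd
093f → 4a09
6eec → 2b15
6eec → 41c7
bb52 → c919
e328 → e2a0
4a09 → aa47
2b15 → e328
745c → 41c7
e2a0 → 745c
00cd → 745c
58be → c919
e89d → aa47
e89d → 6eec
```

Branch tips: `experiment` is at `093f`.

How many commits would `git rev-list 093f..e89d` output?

5

Reachable from e89d: {00cd, 2b15, 41c7, 6eec, 745c, aa47, e2a0, e328, e89d}.
Reachable from 093f: {00cd, 093f, 41c7, 4a09, 745c, aa47}.
In e89d's history but not 093f's: {2b15, 6eec, e2a0, e328, e89d} — 5 commits.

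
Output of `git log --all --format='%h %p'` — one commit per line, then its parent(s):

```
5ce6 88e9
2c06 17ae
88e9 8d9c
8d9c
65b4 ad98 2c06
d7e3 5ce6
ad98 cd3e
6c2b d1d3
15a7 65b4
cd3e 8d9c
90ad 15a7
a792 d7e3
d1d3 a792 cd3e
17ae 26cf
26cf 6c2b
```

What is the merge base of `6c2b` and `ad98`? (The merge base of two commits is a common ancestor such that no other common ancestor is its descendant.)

Ancestors of 6c2b: {5ce6, 6c2b, 88e9, 8d9c, a792, cd3e, d1d3, d7e3}.
Ancestors of ad98: {8d9c, ad98, cd3e}.
Common ancestors: {8d9c, cd3e}.
Among these, cd3e is not an ancestor of any other common ancestor — it is the merge base.

cd3e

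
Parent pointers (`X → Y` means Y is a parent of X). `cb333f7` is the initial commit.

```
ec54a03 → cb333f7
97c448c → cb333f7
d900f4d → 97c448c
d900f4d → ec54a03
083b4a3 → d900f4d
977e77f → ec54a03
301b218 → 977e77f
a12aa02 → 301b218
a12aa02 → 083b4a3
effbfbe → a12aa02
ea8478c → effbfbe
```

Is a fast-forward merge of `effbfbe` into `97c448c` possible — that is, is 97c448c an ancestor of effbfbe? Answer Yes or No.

Yes

A fast-forward from 97c448c to effbfbe is possible iff 97c448c is an ancestor of effbfbe.
Ancestors of effbfbe: {083b4a3, 301b218, 977e77f, 97c448c, a12aa02, cb333f7, d900f4d, ec54a03, effbfbe}.
97c448c is among them, so fast-forward is possible.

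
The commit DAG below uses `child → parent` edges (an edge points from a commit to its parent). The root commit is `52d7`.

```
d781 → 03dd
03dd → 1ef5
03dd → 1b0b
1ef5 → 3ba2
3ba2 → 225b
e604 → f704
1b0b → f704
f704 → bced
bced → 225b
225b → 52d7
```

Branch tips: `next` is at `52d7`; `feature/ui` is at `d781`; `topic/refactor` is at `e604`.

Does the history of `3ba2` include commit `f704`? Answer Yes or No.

No

Ancestors of 3ba2: {225b, 3ba2, 52d7}.
f704 is not in that set, so it is not an ancestor of 3ba2.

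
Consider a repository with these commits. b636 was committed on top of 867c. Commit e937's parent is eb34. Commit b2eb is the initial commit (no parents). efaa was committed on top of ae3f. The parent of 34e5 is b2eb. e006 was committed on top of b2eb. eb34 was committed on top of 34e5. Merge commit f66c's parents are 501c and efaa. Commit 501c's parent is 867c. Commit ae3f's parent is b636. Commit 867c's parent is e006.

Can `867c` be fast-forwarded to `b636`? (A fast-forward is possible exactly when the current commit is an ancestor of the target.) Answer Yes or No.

Yes

A fast-forward from 867c to b636 is possible iff 867c is an ancestor of b636.
Ancestors of b636: {867c, b2eb, b636, e006}.
867c is among them, so fast-forward is possible.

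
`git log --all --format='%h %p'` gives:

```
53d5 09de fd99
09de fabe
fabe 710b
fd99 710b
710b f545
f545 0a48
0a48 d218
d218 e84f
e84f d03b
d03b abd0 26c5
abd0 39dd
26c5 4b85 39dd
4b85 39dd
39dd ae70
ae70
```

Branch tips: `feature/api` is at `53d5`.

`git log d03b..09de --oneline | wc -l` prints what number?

Reachable from 09de: {09de, 0a48, 26c5, 39dd, 4b85, 710b, abd0, ae70, d03b, d218, e84f, f545, fabe}.
Reachable from d03b: {26c5, 39dd, 4b85, abd0, ae70, d03b}.
In 09de's history but not d03b's: {09de, 0a48, 710b, d218, e84f, f545, fabe} — 7 commits.

7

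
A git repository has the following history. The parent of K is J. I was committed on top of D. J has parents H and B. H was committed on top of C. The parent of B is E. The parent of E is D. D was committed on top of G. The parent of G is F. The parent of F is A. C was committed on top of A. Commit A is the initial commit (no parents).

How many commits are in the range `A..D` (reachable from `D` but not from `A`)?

3

Reachable from D: {A, D, F, G}.
Reachable from A: {A}.
In D's history but not A's: {D, F, G} — 3 commits.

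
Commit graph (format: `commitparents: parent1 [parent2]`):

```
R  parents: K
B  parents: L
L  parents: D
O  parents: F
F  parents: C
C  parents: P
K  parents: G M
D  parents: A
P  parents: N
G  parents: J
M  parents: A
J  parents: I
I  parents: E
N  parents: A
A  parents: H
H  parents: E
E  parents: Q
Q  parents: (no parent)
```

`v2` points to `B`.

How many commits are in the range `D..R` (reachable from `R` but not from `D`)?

6

Reachable from R: {A, E, G, H, I, J, K, M, Q, R}.
Reachable from D: {A, D, E, H, Q}.
In R's history but not D's: {G, I, J, K, M, R} — 6 commits.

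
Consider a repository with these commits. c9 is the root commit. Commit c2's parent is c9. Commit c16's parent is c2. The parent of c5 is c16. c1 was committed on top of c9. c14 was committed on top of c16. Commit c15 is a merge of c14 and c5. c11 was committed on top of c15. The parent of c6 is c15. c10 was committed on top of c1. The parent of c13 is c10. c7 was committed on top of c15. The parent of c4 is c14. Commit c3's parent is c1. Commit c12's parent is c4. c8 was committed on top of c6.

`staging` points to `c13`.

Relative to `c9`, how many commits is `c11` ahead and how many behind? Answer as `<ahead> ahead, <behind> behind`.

6 ahead, 0 behind

Reachable from c11: {c11, c14, c15, c16, c2, c5, c9}.
Reachable from c9: {c9}.
Only in c11's history (ahead): {c11, c14, c15, c16, c2, c5} — 6.
Only in c9's history (behind): {} — 0.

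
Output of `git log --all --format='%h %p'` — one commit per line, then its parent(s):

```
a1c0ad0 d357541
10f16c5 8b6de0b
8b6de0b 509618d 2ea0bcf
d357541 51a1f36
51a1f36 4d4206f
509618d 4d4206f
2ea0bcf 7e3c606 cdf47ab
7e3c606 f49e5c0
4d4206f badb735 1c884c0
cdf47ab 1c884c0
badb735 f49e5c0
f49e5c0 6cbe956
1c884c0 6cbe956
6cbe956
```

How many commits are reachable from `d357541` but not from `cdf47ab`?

Reachable from d357541: {1c884c0, 4d4206f, 51a1f36, 6cbe956, badb735, d357541, f49e5c0}.
Reachable from cdf47ab: {1c884c0, 6cbe956, cdf47ab}.
In d357541's history but not cdf47ab's: {4d4206f, 51a1f36, badb735, d357541, f49e5c0} — 5 commits.

5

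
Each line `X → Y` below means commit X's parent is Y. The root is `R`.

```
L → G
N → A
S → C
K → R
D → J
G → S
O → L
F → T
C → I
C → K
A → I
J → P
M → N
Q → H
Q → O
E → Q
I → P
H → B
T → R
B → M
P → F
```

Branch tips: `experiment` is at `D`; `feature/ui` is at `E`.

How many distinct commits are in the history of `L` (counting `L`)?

Walking parent pointers from L: reachable set = {C, F, G, I, K, L, P, R, S, T}.
That is 10 commits.

10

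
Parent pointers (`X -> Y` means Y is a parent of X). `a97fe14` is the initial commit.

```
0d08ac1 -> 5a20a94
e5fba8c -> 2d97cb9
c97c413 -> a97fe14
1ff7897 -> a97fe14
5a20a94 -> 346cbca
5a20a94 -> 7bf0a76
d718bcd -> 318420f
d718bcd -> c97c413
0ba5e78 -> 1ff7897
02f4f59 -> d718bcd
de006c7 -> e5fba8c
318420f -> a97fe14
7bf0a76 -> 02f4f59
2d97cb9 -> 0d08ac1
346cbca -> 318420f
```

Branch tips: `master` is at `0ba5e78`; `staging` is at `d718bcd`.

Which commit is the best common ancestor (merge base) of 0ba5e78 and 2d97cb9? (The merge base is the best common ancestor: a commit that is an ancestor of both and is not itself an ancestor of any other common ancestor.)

a97fe14

Ancestors of 0ba5e78: {0ba5e78, 1ff7897, a97fe14}.
Ancestors of 2d97cb9: {02f4f59, 0d08ac1, 2d97cb9, 318420f, 346cbca, 5a20a94, 7bf0a76, a97fe14, c97c413, d718bcd}.
Common ancestors: {a97fe14}.
The only common ancestor is a97fe14, so it is the merge base.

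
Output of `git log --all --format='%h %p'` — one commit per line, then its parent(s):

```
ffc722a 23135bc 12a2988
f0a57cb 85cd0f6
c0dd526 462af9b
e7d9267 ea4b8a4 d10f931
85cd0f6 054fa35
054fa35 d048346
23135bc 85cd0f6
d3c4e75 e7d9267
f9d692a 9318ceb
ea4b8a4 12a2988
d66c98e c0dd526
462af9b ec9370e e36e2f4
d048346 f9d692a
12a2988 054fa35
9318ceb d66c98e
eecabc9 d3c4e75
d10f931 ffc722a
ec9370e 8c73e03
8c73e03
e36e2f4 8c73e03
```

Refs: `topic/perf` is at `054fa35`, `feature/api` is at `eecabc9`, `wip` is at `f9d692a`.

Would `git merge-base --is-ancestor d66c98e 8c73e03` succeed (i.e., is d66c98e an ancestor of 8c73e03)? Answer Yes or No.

Ancestors of 8c73e03: {8c73e03}.
d66c98e is not in that set, so it is not an ancestor of 8c73e03.

No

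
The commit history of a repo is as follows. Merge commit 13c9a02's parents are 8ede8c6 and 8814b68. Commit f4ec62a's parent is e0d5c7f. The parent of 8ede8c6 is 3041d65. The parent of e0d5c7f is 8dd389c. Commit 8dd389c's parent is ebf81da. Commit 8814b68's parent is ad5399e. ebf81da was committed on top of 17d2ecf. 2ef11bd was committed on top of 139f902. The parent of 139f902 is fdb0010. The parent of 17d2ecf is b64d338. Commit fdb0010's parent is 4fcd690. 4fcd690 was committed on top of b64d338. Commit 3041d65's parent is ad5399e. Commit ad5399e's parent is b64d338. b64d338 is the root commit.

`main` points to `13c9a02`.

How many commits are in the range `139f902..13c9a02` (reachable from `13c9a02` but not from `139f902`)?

Reachable from 13c9a02: {13c9a02, 3041d65, 8814b68, 8ede8c6, ad5399e, b64d338}.
Reachable from 139f902: {139f902, 4fcd690, b64d338, fdb0010}.
In 13c9a02's history but not 139f902's: {13c9a02, 3041d65, 8814b68, 8ede8c6, ad5399e} — 5 commits.

5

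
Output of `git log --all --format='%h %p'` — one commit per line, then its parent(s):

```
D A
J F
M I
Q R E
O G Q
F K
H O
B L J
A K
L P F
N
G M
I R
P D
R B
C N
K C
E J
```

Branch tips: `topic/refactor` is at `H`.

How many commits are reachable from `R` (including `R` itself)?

Walking parent pointers from R: reachable set = {A, B, C, D, F, J, K, L, N, P, R}.
That is 11 commits.

11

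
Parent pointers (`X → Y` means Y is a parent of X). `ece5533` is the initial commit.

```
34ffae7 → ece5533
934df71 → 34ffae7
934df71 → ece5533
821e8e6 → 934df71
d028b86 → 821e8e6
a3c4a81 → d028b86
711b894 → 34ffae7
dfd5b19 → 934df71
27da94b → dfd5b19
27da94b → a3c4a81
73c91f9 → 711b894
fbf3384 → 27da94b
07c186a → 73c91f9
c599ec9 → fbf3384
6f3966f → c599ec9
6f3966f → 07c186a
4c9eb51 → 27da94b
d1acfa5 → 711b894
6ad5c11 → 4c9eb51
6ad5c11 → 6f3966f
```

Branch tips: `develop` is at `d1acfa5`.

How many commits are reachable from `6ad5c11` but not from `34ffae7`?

Reachable from 6ad5c11: {07c186a, 27da94b, 34ffae7, 4c9eb51, 6ad5c11, 6f3966f, 711b894, 73c91f9, 821e8e6, 934df71, a3c4a81, c599ec9, d028b86, dfd5b19, ece5533, fbf3384}.
Reachable from 34ffae7: {34ffae7, ece5533}.
In 6ad5c11's history but not 34ffae7's: {07c186a, 27da94b, 4c9eb51, 6ad5c11, 6f3966f, 711b894, 73c91f9, 821e8e6, 934df71, a3c4a81, c599ec9, d028b86, dfd5b19, fbf3384} — 14 commits.

14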